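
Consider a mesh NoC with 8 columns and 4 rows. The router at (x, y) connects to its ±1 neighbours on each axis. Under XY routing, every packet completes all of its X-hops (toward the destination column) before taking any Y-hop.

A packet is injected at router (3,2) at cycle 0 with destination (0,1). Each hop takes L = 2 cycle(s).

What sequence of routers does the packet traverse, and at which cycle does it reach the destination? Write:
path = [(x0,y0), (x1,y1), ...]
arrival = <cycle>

hop 0: (3,2) @ cyc 0
hop 1: (2,2) @ cyc 2  [W]
hop 2: (1,2) @ cyc 4  [W]
hop 3: (0,2) @ cyc 6  [W]
hop 4: (0,1) @ cyc 8  [S]

path = [(3,2), (2,2), (1,2), (0,2), (0,1)]
arrival = 8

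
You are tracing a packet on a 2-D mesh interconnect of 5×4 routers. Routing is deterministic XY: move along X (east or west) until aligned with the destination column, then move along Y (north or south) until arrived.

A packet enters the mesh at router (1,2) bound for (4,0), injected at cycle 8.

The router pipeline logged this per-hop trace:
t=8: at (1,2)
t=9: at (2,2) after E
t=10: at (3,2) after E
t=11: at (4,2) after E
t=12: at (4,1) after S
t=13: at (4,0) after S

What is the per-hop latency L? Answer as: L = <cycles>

L = 1

cyc[1] − cyc[0] = 9 − 8 = 1.
Each hop adds L, hence L = 1.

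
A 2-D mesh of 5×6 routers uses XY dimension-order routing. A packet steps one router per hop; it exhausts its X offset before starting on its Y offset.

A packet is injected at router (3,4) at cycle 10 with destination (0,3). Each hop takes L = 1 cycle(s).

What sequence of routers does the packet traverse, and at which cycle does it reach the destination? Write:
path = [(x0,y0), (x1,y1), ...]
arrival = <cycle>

path = [(3,4), (2,4), (1,4), (0,4), (0,3)]
arrival = 14

#0 — 3,4 | c10
#1 — 2,4 | c11 | W
#2 — 1,4 | c12 | W
#3 — 0,4 | c13 | W
#4 — 0,3 | c14 | S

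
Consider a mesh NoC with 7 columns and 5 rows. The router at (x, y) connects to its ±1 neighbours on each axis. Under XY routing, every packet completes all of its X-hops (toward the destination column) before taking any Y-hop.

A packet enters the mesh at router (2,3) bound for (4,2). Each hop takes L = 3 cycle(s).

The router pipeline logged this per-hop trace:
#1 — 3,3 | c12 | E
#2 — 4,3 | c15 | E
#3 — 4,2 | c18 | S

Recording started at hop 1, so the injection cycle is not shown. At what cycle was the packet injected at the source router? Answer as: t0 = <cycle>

t0 = 9

The first recorded entry is hop 1 at cycle 12.
Therefore t0 = 12 − L = 9.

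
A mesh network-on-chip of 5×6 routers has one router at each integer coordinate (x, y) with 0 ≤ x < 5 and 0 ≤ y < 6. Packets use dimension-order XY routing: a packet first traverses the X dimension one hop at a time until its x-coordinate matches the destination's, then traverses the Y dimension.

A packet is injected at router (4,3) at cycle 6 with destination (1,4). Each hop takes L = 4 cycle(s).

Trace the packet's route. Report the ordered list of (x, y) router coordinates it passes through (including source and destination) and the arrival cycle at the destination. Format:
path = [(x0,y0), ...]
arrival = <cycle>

  0. router=(4,3) cycle=6 (inject)
  1. router=(3,3) cycle=10 dir=W
  2. router=(2,3) cycle=14 dir=W
  3. router=(1,3) cycle=18 dir=W
  4. router=(1,4) cycle=22 dir=N

path = [(4,3), (3,3), (2,3), (1,3), (1,4)]
arrival = 22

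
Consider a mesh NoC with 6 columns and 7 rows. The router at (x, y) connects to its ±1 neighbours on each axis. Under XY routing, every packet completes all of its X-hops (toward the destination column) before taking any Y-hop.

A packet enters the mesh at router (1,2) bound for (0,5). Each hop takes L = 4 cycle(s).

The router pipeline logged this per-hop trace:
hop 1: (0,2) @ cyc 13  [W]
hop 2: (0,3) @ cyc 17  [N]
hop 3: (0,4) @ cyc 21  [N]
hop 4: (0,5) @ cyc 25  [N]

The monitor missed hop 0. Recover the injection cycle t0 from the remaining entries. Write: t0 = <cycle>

t0 = 9

At hop 1 the cycle is 13; in general cyc_k = t0 + kL.
Therefore t0 = 13 − L = 9.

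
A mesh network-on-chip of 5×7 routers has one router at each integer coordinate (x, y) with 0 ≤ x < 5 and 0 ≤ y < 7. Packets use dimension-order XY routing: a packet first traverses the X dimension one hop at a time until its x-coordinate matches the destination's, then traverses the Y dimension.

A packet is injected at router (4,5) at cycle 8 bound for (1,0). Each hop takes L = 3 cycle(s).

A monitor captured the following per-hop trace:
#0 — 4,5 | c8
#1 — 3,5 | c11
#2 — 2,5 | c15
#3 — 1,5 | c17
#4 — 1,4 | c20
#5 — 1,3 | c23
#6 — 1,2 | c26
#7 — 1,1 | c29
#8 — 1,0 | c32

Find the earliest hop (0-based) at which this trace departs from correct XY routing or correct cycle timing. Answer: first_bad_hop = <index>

first_bad_hop = 2

check 1→ d=(-1,0) cyc+3: ok
check 2→ d=(-1,0) cyc+4: BAD: Δcyc=4≠L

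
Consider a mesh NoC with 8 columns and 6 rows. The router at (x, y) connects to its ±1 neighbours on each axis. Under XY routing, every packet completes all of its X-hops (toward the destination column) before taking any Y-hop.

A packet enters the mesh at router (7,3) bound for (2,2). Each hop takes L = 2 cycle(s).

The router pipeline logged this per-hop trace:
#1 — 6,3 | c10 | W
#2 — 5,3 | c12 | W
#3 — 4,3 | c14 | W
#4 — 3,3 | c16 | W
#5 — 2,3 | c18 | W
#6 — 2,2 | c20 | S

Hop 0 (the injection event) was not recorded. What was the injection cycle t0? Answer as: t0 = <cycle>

t0 = 8

cyc[1] = 10 and cyc[k] = t0 + k·L for every k.
Therefore t0 = 10 − L = 8.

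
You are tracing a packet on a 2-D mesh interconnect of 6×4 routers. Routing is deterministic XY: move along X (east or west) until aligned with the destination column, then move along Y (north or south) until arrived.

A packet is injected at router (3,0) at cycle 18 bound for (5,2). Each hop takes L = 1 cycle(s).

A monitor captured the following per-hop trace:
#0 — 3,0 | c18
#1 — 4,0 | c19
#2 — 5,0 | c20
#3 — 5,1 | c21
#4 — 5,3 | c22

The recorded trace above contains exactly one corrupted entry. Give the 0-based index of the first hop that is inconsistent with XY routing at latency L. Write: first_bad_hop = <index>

first_bad_hop = 4

  1: Δx=+1 Δy=+0 Δt=1 [ok]
  2: Δx=+1 Δy=+0 Δt=1 [ok]
  3: Δx=+0 Δy=+1 Δt=1 [ok]
  4: Δx=+0 Δy=+2 Δt=1 [BAD: non-unit step]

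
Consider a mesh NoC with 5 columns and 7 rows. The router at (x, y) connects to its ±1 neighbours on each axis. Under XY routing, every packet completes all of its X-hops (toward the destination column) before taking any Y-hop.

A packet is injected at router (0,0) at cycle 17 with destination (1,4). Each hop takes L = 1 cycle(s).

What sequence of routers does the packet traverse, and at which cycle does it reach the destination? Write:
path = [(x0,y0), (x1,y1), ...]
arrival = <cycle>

[0] x=0 y=0 t=17
[1] x=1 y=0 t=18 →E
[2] x=1 y=1 t=19 →N
[3] x=1 y=2 t=20 →N
[4] x=1 y=3 t=21 →N
[5] x=1 y=4 t=22 →N

path = [(0,0), (1,0), (1,1), (1,2), (1,3), (1,4)]
arrival = 22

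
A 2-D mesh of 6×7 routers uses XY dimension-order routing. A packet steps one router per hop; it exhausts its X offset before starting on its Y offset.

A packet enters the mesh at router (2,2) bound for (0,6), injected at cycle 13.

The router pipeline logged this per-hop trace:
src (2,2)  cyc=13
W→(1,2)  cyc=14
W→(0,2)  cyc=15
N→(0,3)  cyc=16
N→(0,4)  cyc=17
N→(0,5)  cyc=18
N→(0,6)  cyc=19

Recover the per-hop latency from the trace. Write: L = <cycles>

L = 1

From hop 0 (13) to hop 1 (14): +1 cycles.
Each hop adds L, hence L = 1.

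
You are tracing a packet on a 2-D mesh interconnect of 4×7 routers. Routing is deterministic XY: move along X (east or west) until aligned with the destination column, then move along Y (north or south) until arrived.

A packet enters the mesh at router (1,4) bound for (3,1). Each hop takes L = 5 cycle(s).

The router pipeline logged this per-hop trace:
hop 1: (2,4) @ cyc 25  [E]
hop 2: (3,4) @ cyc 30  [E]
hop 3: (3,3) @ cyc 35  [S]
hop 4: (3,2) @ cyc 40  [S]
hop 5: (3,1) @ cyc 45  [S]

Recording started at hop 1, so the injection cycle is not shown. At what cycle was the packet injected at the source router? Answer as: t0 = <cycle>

The first recorded entry is hop 1 at cycle 25.
Subtract one hop: t0 = 25 − 5 = 20.

t0 = 20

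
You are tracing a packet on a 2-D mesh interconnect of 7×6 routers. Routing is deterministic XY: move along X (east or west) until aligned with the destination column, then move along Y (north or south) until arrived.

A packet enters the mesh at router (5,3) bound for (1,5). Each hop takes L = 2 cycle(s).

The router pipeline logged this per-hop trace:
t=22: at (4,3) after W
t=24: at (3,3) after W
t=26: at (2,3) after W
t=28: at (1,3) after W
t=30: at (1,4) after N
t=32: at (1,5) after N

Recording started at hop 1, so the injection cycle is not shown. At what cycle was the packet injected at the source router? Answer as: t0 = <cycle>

At hop 1 the cycle is 22; in general cyc_k = t0 + kL.
t0 = cyc[1] − L = 22 − 2 = 20.

t0 = 20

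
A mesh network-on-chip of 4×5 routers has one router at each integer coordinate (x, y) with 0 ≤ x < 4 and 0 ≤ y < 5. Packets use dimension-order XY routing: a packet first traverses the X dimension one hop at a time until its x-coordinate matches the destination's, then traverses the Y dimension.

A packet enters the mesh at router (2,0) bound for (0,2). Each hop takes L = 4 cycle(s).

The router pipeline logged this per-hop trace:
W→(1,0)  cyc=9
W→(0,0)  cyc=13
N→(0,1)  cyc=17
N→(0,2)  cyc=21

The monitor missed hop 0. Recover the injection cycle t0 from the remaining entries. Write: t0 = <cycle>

t0 = 5

cyc[1] = 9 and cyc[k] = t0 + k·L for every k.
So t0 = 9 − 1·4 = 5.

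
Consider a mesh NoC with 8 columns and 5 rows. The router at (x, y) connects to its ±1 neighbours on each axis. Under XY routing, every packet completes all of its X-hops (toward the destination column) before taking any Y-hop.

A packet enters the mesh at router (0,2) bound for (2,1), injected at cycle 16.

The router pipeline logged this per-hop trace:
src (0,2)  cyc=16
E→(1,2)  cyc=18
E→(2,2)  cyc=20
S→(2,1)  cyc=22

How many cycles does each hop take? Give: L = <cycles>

cyc[1] − cyc[0] = 18 − 16 = 2.
Each hop adds L, hence L = 2.

L = 2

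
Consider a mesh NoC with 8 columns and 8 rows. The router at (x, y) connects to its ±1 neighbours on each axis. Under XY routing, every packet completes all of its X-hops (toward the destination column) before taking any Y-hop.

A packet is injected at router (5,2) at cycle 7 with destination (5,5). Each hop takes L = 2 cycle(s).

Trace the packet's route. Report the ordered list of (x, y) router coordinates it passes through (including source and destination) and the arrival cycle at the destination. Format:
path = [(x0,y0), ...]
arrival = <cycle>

path = [(5,2), (5,3), (5,4), (5,5)]
arrival = 13

#0 — 5,2 | c7
#1 — 5,3 | c9 | N
#2 — 5,4 | c11 | N
#3 — 5,5 | c13 | N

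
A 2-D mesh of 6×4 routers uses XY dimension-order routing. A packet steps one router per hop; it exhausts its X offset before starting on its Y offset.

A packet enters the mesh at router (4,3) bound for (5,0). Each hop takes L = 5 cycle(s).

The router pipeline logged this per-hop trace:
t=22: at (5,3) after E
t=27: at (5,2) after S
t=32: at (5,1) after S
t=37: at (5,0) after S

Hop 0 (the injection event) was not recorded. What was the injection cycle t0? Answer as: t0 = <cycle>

t0 = 17

The first recorded entry is hop 1 at cycle 22.
So t0 = 22 − 1·5 = 17.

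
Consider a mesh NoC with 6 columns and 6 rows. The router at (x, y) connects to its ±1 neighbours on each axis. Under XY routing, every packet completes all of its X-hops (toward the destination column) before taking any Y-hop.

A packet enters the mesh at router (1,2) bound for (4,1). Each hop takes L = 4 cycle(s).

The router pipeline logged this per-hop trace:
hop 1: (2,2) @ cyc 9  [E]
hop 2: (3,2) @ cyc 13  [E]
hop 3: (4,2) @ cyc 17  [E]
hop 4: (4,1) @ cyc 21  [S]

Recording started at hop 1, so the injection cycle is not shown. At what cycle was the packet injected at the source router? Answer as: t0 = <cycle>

t0 = 5

At hop 1 the cycle is 9; in general cyc_k = t0 + kL.
t0 = cyc[1] − L = 9 − 4 = 5.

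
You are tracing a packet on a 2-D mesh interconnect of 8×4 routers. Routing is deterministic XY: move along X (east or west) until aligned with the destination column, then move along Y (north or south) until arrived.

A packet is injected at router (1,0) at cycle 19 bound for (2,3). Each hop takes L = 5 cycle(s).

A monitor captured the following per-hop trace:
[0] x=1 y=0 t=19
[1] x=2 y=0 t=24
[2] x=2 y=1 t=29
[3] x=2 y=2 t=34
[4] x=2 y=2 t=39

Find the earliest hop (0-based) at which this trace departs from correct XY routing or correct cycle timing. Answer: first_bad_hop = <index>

first_bad_hop = 4

[1] (+1,+0) / 5c ⇒ ok
[2] (+0,+1) / 5c ⇒ ok
[3] (+0,+1) / 5c ⇒ ok
[4] (+0,+0) / 5c ⇒ BAD: non-unit step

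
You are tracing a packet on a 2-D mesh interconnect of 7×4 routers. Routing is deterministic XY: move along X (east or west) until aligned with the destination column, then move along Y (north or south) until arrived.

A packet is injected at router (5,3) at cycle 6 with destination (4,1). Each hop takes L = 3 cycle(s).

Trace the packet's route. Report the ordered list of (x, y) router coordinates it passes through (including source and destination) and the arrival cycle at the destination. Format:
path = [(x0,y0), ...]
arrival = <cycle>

t=6: at (5,3)
t=9: at (4,3) after W
t=12: at (4,2) after S
t=15: at (4,1) after S

path = [(5,3), (4,3), (4,2), (4,1)]
arrival = 15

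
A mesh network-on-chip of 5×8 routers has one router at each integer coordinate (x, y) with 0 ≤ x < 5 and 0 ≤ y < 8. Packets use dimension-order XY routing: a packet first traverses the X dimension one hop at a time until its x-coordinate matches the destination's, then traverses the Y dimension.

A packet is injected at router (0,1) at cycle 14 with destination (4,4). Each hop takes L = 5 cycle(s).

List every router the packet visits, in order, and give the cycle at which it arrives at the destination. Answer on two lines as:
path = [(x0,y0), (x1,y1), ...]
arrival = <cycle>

[0] x=0 y=1 t=14
[1] x=1 y=1 t=19 →E
[2] x=2 y=1 t=24 →E
[3] x=3 y=1 t=29 →E
[4] x=4 y=1 t=34 →E
[5] x=4 y=2 t=39 →N
[6] x=4 y=3 t=44 →N
[7] x=4 y=4 t=49 →N

path = [(0,1), (1,1), (2,1), (3,1), (4,1), (4,2), (4,3), (4,4)]
arrival = 49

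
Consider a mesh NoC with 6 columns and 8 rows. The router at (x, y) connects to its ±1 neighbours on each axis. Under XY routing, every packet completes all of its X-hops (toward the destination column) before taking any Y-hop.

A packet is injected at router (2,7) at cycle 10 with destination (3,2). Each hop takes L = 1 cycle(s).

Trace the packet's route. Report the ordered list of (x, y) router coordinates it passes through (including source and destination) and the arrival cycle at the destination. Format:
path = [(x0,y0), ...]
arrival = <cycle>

t=10: at (2,7)
t=11: at (3,7) after E
t=12: at (3,6) after S
t=13: at (3,5) after S
t=14: at (3,4) after S
t=15: at (3,3) after S
t=16: at (3,2) after S

path = [(2,7), (3,7), (3,6), (3,5), (3,4), (3,3), (3,2)]
arrival = 16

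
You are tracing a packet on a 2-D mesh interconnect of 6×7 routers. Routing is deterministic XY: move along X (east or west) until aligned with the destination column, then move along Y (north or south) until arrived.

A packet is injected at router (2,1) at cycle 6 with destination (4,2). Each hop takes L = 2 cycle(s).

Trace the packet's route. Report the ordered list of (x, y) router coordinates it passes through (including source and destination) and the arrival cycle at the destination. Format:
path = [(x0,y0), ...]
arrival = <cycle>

  0. router=(2,1) cycle=6 (inject)
  1. router=(3,1) cycle=8 dir=E
  2. router=(4,1) cycle=10 dir=E
  3. router=(4,2) cycle=12 dir=N

path = [(2,1), (3,1), (4,1), (4,2)]
arrival = 12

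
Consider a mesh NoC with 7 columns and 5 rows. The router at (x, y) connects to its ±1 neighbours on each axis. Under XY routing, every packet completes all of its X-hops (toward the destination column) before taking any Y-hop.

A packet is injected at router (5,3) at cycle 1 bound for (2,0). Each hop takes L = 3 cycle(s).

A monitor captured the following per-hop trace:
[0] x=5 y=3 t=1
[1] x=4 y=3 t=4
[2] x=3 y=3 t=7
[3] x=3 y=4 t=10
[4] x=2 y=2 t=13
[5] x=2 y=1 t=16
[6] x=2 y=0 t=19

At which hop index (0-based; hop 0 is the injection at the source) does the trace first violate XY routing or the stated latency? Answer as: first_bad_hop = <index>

[1] (-1,+0) / 3c ⇒ ok
[2] (-1,+0) / 3c ⇒ ok
[3] (+0,+1) / 3c ⇒ BAD: Y-move but x=3≠2

first_bad_hop = 3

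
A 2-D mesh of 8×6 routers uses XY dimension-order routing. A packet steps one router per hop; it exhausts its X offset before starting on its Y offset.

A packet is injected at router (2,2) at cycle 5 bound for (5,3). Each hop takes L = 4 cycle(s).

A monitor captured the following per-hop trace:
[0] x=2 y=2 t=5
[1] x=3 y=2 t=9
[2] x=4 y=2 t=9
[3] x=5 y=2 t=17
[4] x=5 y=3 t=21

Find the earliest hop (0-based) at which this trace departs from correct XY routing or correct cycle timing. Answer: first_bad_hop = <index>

first_bad_hop = 2

check 1→ d=(1,0) cyc+4: ok
check 2→ d=(1,0) cyc+0: BAD: Δcyc=0≠L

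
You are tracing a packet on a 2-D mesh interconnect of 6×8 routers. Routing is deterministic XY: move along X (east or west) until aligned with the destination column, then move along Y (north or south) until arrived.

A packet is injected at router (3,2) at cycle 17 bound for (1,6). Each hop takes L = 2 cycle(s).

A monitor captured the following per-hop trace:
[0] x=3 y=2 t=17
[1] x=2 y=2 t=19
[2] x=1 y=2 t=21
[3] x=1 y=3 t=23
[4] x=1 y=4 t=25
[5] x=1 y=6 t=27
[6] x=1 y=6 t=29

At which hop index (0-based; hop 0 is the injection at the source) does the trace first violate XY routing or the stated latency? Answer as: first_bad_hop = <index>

[1] (-1,+0) / 2c ⇒ ok
[2] (-1,+0) / 2c ⇒ ok
[3] (+0,+1) / 2c ⇒ ok
[4] (+0,+1) / 2c ⇒ ok
[5] (+0,+2) / 2c ⇒ BAD: non-unit step

first_bad_hop = 5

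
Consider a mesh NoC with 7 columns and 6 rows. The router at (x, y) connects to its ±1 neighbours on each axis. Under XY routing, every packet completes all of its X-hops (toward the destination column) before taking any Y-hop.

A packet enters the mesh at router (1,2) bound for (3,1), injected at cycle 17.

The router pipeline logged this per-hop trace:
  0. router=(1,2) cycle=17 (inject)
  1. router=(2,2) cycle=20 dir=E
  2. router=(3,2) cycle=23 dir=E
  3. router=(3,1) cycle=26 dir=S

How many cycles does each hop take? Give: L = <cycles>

L = 3

Between hops 0 and 1 the cycle counter advances 20 − 17 = 3.
One hop costs L cycles, so L = 3.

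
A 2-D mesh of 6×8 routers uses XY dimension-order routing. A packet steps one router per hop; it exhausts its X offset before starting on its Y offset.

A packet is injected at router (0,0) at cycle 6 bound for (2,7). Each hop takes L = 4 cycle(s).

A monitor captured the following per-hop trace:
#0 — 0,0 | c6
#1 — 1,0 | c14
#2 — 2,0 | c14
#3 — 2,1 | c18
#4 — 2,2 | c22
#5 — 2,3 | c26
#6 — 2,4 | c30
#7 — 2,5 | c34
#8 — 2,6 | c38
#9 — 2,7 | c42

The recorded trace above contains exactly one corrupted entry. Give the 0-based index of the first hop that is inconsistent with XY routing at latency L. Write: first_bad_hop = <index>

hop 1: step (+1,+0), +8 cyc — BAD: Δcyc=8≠L

first_bad_hop = 1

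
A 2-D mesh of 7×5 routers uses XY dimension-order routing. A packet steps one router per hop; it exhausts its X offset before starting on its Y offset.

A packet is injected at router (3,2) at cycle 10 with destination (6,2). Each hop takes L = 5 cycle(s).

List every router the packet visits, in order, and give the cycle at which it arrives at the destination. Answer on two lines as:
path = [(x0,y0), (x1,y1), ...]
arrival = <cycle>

src (3,2)  cyc=10
E→(4,2)  cyc=15
E→(5,2)  cyc=20
E→(6,2)  cyc=25

path = [(3,2), (4,2), (5,2), (6,2)]
arrival = 25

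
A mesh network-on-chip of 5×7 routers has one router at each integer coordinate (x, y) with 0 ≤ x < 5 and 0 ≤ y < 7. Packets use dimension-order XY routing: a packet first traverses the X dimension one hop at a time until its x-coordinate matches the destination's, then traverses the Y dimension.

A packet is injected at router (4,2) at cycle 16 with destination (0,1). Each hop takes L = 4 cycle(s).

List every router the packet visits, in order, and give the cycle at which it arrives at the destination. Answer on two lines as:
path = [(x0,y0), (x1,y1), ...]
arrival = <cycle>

path = [(4,2), (3,2), (2,2), (1,2), (0,2), (0,1)]
arrival = 36

[0] x=4 y=2 t=16
[1] x=3 y=2 t=20 →W
[2] x=2 y=2 t=24 →W
[3] x=1 y=2 t=28 →W
[4] x=0 y=2 t=32 →W
[5] x=0 y=1 t=36 →S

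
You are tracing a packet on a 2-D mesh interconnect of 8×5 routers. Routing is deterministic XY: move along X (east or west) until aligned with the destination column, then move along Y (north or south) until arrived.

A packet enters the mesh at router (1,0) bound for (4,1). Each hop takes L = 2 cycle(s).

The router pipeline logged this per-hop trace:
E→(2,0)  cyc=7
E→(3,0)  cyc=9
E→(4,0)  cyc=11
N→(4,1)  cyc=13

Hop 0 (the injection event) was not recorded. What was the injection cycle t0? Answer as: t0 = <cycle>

At hop 1 the cycle is 7; in general cyc_k = t0 + kL.
t0 = cyc[1] − L = 7 − 2 = 5.

t0 = 5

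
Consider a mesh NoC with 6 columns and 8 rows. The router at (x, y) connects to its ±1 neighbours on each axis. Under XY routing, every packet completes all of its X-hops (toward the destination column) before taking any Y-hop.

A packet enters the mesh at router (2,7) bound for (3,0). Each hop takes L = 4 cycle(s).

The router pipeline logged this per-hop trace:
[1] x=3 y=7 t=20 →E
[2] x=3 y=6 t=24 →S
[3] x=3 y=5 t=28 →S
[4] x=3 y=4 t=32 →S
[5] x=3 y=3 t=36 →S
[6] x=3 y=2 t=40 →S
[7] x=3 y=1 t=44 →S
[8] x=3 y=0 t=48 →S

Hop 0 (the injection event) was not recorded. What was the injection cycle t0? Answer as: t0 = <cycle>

At hop 1 the cycle is 20; in general cyc_k = t0 + kL.
t0 = cyc[1] − L = 20 − 4 = 16.

t0 = 16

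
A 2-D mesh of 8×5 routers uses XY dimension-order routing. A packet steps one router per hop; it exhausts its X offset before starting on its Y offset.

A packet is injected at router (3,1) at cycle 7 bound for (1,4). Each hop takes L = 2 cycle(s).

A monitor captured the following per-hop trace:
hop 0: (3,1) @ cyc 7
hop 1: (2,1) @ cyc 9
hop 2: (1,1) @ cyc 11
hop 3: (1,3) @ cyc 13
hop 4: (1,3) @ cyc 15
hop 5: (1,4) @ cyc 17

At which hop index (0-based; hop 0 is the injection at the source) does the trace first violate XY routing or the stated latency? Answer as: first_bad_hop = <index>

  1: Δx=-1 Δy=+0 Δt=2 [ok]
  2: Δx=-1 Δy=+0 Δt=2 [ok]
  3: Δx=+0 Δy=+2 Δt=2 [BAD: non-unit step]

first_bad_hop = 3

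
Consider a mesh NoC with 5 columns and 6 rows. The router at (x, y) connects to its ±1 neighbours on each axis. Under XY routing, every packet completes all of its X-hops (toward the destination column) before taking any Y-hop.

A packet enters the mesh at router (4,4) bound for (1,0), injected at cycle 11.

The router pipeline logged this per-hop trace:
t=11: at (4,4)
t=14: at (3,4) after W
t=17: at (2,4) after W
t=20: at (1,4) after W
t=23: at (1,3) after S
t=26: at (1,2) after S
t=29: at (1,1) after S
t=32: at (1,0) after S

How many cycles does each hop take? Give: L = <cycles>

L = 3

cyc[1] − cyc[0] = 14 − 11 = 3.
One hop costs L cycles, so L = 3.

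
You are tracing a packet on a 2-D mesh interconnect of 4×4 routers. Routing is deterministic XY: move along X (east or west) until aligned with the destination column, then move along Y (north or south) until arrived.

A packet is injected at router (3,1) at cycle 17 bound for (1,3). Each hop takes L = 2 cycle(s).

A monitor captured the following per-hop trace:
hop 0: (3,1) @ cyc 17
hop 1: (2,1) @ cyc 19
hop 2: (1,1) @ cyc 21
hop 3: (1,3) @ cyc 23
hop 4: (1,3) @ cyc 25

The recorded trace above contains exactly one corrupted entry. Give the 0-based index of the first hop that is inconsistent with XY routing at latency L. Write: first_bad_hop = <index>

hop 1: step (-1,+0), +2 cyc — ok
hop 2: step (-1,+0), +2 cyc — ok
hop 3: step (+0,+2), +2 cyc — BAD: non-unit step

first_bad_hop = 3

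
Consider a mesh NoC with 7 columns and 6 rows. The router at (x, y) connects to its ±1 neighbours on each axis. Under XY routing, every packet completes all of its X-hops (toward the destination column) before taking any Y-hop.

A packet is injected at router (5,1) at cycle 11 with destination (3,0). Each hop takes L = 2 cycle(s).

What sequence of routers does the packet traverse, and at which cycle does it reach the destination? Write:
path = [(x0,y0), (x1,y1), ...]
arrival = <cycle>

path = [(5,1), (4,1), (3,1), (3,0)]
arrival = 17

t=11: at (5,1)
t=13: at (4,1) after W
t=15: at (3,1) after W
t=17: at (3,0) after S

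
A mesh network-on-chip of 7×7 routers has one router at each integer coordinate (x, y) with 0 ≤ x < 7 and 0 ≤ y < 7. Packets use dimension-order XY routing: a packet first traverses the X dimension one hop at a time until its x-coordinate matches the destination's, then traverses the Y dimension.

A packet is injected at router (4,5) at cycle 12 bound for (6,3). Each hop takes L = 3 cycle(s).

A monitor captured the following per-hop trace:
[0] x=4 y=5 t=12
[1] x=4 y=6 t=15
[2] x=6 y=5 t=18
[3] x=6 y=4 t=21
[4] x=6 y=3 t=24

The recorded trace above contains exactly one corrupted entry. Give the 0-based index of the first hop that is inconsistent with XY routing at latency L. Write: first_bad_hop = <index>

  1: Δx=+0 Δy=+1 Δt=3 [BAD: Y-move but x=4≠6]

first_bad_hop = 1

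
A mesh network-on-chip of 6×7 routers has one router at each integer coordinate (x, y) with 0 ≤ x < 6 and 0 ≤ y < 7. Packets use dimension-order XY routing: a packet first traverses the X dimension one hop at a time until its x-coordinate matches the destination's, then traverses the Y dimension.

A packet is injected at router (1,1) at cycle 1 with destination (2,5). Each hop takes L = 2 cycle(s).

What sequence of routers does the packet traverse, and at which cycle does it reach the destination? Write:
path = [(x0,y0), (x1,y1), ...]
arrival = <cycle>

path = [(1,1), (2,1), (2,2), (2,3), (2,4), (2,5)]
arrival = 11

t=1: at (1,1)
t=3: at (2,1) after E
t=5: at (2,2) after N
t=7: at (2,3) after N
t=9: at (2,4) after N
t=11: at (2,5) after N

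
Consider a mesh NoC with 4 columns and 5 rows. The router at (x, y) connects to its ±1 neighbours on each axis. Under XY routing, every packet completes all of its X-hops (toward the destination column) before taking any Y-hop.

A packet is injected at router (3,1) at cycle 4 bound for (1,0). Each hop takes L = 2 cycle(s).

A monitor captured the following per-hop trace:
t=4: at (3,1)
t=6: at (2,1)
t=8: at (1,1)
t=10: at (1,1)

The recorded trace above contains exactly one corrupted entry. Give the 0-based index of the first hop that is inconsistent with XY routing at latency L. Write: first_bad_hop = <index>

first_bad_hop = 3

[1] (-1,+0) / 2c ⇒ ok
[2] (-1,+0) / 2c ⇒ ok
[3] (+0,+0) / 2c ⇒ BAD: non-unit step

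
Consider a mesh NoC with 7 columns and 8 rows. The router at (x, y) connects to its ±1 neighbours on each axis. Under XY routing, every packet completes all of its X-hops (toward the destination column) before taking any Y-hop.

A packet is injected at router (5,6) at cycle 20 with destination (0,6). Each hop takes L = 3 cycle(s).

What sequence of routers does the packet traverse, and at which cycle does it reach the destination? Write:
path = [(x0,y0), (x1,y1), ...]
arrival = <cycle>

path = [(5,6), (4,6), (3,6), (2,6), (1,6), (0,6)]
arrival = 35

  0. router=(5,6) cycle=20 (inject)
  1. router=(4,6) cycle=23 dir=W
  2. router=(3,6) cycle=26 dir=W
  3. router=(2,6) cycle=29 dir=W
  4. router=(1,6) cycle=32 dir=W
  5. router=(0,6) cycle=35 dir=W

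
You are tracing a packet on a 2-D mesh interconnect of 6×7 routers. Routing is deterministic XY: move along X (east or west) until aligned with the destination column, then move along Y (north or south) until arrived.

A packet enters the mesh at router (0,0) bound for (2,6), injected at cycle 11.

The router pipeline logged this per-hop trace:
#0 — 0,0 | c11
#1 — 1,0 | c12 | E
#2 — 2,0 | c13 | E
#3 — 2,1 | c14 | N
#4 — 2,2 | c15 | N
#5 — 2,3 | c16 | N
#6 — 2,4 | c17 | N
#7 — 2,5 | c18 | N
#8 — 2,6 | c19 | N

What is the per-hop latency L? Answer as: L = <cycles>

Between hops 0 and 1 the cycle counter advances 12 − 11 = 1.
Each hop adds L, hence L = 1.

L = 1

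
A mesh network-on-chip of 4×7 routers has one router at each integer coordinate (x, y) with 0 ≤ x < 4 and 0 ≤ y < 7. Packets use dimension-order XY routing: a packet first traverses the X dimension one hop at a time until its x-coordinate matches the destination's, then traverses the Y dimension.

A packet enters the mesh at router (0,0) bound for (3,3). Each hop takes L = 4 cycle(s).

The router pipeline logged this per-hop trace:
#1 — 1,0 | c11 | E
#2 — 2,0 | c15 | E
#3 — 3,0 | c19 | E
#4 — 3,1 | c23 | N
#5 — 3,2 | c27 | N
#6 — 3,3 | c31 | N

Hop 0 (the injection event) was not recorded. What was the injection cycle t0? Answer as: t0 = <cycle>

t0 = 7

Hop 1 reached at cycle 11; hop k is at t0 + k·L.
Subtract one hop: t0 = 11 − 4 = 7.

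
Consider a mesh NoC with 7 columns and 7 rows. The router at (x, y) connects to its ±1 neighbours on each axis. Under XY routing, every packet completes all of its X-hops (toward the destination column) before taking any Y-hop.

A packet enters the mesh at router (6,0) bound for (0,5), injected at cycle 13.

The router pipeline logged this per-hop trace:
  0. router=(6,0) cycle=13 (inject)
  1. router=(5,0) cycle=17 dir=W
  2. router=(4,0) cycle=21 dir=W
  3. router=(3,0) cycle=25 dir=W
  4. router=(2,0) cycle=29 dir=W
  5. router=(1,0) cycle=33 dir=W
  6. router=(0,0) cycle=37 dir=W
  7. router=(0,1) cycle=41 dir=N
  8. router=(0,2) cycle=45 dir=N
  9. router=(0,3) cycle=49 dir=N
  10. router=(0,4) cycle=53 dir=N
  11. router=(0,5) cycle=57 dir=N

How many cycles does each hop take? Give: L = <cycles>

L = 4

Δcyc across hop 0→1: 17 − 13 = 4.
Each hop adds L, hence L = 4.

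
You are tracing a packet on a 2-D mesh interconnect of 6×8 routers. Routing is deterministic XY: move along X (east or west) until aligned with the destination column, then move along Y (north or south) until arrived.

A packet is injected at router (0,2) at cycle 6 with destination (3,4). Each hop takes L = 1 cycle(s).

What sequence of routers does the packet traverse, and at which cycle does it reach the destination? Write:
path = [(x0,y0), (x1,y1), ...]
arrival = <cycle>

  0. router=(0,2) cycle=6 (inject)
  1. router=(1,2) cycle=7 dir=E
  2. router=(2,2) cycle=8 dir=E
  3. router=(3,2) cycle=9 dir=E
  4. router=(3,3) cycle=10 dir=N
  5. router=(3,4) cycle=11 dir=N

path = [(0,2), (1,2), (2,2), (3,2), (3,3), (3,4)]
arrival = 11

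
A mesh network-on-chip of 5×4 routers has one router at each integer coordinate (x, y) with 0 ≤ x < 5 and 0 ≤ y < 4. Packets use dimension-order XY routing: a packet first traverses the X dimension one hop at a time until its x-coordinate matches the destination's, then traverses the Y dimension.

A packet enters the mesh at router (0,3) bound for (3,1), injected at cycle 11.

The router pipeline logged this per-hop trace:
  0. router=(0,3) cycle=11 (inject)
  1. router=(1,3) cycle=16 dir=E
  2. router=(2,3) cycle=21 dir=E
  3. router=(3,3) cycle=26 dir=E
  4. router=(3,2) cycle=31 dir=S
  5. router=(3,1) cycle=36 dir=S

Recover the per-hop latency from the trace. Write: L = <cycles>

cyc[1] − cyc[0] = 16 − 11 = 5.
Each hop adds L, hence L = 5.

L = 5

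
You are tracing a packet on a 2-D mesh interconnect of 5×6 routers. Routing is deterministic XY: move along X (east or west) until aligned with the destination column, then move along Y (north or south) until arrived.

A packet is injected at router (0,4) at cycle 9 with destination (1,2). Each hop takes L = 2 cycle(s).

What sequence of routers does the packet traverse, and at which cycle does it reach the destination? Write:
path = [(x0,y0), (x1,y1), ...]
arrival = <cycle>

  0. router=(0,4) cycle=9 (inject)
  1. router=(1,4) cycle=11 dir=E
  2. router=(1,3) cycle=13 dir=S
  3. router=(1,2) cycle=15 dir=S

path = [(0,4), (1,4), (1,3), (1,2)]
arrival = 15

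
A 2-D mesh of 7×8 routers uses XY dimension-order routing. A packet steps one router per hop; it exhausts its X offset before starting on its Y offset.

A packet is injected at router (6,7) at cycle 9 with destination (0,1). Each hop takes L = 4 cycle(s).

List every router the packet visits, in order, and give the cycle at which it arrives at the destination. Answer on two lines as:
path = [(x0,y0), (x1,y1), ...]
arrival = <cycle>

path = [(6,7), (5,7), (4,7), (3,7), (2,7), (1,7), (0,7), (0,6), (0,5), (0,4), (0,3), (0,2), (0,1)]
arrival = 57

  0. router=(6,7) cycle=9 (inject)
  1. router=(5,7) cycle=13 dir=W
  2. router=(4,7) cycle=17 dir=W
  3. router=(3,7) cycle=21 dir=W
  4. router=(2,7) cycle=25 dir=W
  5. router=(1,7) cycle=29 dir=W
  6. router=(0,7) cycle=33 dir=W
  7. router=(0,6) cycle=37 dir=S
  8. router=(0,5) cycle=41 dir=S
  9. router=(0,4) cycle=45 dir=S
  10. router=(0,3) cycle=49 dir=S
  11. router=(0,2) cycle=53 dir=S
  12. router=(0,1) cycle=57 dir=S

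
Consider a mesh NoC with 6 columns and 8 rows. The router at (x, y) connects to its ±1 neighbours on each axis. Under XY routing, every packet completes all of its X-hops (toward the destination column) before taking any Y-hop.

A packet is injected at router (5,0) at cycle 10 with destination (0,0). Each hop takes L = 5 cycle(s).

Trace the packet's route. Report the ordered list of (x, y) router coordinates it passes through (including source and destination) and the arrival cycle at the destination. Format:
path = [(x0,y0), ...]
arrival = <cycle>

path = [(5,0), (4,0), (3,0), (2,0), (1,0), (0,0)]
arrival = 35

  0. router=(5,0) cycle=10 (inject)
  1. router=(4,0) cycle=15 dir=W
  2. router=(3,0) cycle=20 dir=W
  3. router=(2,0) cycle=25 dir=W
  4. router=(1,0) cycle=30 dir=W
  5. router=(0,0) cycle=35 dir=W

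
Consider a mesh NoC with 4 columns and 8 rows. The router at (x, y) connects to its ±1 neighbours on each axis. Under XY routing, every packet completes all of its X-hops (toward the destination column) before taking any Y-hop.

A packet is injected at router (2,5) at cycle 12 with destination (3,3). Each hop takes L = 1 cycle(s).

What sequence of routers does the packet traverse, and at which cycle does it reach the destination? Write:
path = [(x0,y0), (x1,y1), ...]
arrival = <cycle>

path = [(2,5), (3,5), (3,4), (3,3)]
arrival = 15

hop 0: (2,5) @ cyc 12
hop 1: (3,5) @ cyc 13  [E]
hop 2: (3,4) @ cyc 14  [S]
hop 3: (3,3) @ cyc 15  [S]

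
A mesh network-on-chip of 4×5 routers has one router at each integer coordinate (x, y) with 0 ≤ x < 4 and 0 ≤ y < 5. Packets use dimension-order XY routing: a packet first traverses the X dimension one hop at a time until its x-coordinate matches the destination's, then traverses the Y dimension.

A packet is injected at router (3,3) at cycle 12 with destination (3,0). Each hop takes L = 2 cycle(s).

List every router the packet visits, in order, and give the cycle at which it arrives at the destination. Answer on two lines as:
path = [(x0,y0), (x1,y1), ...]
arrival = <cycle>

path = [(3,3), (3,2), (3,1), (3,0)]
arrival = 18

  0. router=(3,3) cycle=12 (inject)
  1. router=(3,2) cycle=14 dir=S
  2. router=(3,1) cycle=16 dir=S
  3. router=(3,0) cycle=18 dir=S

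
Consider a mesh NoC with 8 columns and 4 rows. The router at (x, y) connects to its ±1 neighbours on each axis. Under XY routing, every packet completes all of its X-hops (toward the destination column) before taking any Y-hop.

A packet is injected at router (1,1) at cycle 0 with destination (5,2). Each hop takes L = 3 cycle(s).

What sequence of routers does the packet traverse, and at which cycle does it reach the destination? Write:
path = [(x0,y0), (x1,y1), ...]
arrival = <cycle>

path = [(1,1), (2,1), (3,1), (4,1), (5,1), (5,2)]
arrival = 15

t=0: at (1,1)
t=3: at (2,1) after E
t=6: at (3,1) after E
t=9: at (4,1) after E
t=12: at (5,1) after E
t=15: at (5,2) after N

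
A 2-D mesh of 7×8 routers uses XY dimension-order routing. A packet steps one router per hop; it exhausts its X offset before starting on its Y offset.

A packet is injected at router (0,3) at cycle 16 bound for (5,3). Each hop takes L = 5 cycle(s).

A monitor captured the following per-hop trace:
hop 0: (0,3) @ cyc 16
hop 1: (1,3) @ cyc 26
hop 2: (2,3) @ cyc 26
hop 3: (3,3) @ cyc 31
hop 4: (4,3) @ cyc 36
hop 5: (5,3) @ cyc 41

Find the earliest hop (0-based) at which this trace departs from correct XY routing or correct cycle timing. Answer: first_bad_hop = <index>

[1] (+1,+0) / 10c ⇒ BAD: Δcyc=10≠L

first_bad_hop = 1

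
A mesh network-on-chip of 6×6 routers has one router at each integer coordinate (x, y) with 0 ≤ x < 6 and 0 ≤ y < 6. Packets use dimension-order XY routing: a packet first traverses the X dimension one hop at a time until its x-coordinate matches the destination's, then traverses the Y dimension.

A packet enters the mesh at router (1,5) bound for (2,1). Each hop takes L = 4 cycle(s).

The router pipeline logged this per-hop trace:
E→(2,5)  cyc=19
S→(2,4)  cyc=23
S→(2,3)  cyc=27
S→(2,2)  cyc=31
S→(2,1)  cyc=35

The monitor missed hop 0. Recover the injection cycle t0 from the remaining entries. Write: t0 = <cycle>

The first recorded entry is hop 1 at cycle 19.
Subtract one hop: t0 = 19 − 4 = 15.

t0 = 15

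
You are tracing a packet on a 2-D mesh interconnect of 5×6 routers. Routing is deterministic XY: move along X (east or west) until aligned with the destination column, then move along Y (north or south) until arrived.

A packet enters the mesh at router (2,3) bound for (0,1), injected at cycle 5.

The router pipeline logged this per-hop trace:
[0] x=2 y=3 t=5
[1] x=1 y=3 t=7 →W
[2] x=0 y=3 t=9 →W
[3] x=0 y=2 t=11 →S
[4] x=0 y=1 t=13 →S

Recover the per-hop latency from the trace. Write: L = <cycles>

L = 2

cyc[1] − cyc[0] = 7 − 5 = 2.
Each hop adds L, hence L = 2.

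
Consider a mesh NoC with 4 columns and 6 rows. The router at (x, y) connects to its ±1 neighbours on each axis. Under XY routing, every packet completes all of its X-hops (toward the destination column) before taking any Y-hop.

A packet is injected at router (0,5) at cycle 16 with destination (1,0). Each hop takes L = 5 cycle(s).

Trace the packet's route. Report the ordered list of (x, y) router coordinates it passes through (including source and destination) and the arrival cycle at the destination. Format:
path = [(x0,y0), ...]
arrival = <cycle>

src (0,5)  cyc=16
E→(1,5)  cyc=21
S→(1,4)  cyc=26
S→(1,3)  cyc=31
S→(1,2)  cyc=36
S→(1,1)  cyc=41
S→(1,0)  cyc=46

path = [(0,5), (1,5), (1,4), (1,3), (1,2), (1,1), (1,0)]
arrival = 46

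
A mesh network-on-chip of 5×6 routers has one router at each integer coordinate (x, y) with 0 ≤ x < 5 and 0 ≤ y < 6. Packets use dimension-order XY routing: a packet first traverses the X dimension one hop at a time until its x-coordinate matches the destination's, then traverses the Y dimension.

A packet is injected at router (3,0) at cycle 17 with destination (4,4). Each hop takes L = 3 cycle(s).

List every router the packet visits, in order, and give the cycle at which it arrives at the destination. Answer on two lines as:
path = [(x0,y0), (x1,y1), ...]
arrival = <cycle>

#0 — 3,0 | c17
#1 — 4,0 | c20 | E
#2 — 4,1 | c23 | N
#3 — 4,2 | c26 | N
#4 — 4,3 | c29 | N
#5 — 4,4 | c32 | N

path = [(3,0), (4,0), (4,1), (4,2), (4,3), (4,4)]
arrival = 32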